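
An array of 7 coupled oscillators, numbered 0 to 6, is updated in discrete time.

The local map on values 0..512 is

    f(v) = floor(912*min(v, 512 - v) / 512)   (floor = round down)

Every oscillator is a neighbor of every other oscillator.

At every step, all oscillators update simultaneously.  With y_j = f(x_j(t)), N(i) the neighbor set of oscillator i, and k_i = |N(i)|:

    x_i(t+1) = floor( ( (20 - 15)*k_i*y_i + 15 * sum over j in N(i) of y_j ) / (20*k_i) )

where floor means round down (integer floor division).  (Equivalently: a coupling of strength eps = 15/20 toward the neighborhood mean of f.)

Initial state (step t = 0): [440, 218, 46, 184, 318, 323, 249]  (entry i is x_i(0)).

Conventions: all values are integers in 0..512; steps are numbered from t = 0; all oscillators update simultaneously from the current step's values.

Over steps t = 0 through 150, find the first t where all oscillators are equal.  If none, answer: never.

Answer: 4
Key observation: Synchronization is absorbing here: once all oscillators are equal they stay equal, and step 4 is the first all-equal step.

Derivation:
t=0: [440, 218, 46, 184, 318, 323, 249]  (not all equal)
t=1: [272, 304, 266, 296, 299, 298, 311]  (not all equal)
t=2: [395, 388, 396, 390, 389, 389, 386]  (not all equal)
t=3: [215, 216, 214, 216, 216, 216, 217]  (not all equal)
t=4: [383, 383, 383, 383, 383, 383, 383]  (all equal)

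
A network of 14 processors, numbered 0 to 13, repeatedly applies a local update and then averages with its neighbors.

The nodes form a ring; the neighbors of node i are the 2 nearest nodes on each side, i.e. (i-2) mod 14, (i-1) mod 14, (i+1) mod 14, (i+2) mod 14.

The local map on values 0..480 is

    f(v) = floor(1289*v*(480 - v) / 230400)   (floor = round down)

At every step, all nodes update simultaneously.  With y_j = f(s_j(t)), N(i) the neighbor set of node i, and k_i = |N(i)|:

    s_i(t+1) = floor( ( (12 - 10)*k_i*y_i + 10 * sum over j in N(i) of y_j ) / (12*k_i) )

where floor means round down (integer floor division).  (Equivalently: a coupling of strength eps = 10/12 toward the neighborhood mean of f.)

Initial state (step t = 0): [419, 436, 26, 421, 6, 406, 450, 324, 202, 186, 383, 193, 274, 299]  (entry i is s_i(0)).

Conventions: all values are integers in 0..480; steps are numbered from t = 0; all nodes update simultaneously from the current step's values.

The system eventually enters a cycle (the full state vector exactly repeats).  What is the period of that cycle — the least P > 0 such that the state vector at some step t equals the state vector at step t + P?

Simulating step by step:
t=0: [419, 436, 26, 421, 6, 406, 450, 324, 202, 186, 383, 193, 274, 299]
t=1: [188, 152, 94, 97, 95, 134, 174, 226, 233, 282, 293, 286, 252, 232]
t=2: [284, 262, 241, 230, 235, 257, 279, 301, 311, 314, 314, 314, 312, 306]
t=3: [308, 313, 318, 320, 319, 315, 309, 303, 298, 293, 292, 292, 296, 302]
t=4: [296, 292, 289, 288, 289, 291, 295, 298, 302, 304, 305, 304, 302, 299]
t=5: [304, 305, 307, 307, 307, 306, 304, 302, 301, 299, 299, 299, 300, 302]
t=6: [299, 298, 297, 297, 297, 298, 298, 299, 300, 301, 301, 301, 300, 300]
t=7: [302, 303, 303, 303, 303, 303, 302, 302, 301, 301, 301, 301, 301, 302]
t=8: [300, 300, 300, 300, 300, 300, 300, 300, 300, 300, 301, 300, 300, 300]
t=9: [302, 302, 302, 302, 302, 302, 302, 302, 301, 301, 301, 301, 301, 302]
t=10: [300, 300, 300, 300, 300, 300, 300, 300, 300, 300, 301, 300, 300, 300]

Answer: 2
Key observation: The state at step 8, [300, 300, 300, 300, 300, 300, 300, 300, 300, 300, 301, 300, 300, 300], reappears at step 10 — and no state repeats earlier — so the cycle the system enters has period 2.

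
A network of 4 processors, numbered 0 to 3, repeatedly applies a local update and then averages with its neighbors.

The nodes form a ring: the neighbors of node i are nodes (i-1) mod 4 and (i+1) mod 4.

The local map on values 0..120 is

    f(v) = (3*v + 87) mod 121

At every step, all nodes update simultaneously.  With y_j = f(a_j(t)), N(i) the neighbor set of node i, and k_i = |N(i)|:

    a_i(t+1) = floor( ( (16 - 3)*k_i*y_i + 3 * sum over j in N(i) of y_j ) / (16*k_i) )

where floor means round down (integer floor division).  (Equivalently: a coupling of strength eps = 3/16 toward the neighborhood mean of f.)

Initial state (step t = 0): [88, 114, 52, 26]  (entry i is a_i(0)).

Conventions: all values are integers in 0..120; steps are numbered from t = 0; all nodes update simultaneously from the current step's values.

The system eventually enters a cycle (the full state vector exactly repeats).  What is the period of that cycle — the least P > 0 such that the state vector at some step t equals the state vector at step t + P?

Answer: 5
Key observation: The state at step 143, [18, 18, 18, 18], reappears at step 148 — and no state repeats earlier — so the cycle the system enters has period 5.

Derivation:
t=0: [88, 114, 52, 26]
t=1: [98, 63, 11, 46]
t=2: [27, 40, 110, 97]
t=3: [47, 79, 53, 21]
t=4: [97, 77, 13, 33]
t=5: [25, 63, 17, 54]
t=6: [37, 33, 17, 11]
t=7: [79, 61, 31, 106]
t=8: [73, 35, 54, 47]
t=9: [68, 64, 22, 93]
t=10: [43, 37, 29, 10]
t=11: [95, 76, 61, 108]
t=12: [18, 62, 34, 42]
t=13: [27, 33, 66, 83]
t=14: [53, 61, 49, 84]
t=15: [14, 33, 103, 89]
t=16: [23, 56, 43, 94]
t=17: [30, 22, 78, 17]
t=18: [50, 38, 68, 26]
t=19: [105, 80, 51, 51]
t=20: [50, 83, 115, 111]
t=21: [108, 93, 70, 63]
t=22: [42, 12, 48, 37]
t=23: [82, 20, 96, 81]
t=24: [84, 30, 20, 81]
t=25: [92, 57, 34, 83]
t=26: [10, 19, 65, 82]
t=27: [105, 33, 43, 88]
t=28: [48, 65, 93, 101]
t=29: [95, 43, 8, 32]
t=30: [22, 88, 104, 61]
t=31: [38, 94, 42, 29]
t=32: [70, 21, 80, 59]
t=33: [49, 36, 73, 31]
t=34: [104, 76, 64, 64]
t=35: [39, 66, 40, 36]
t=36: [78, 50, 80, 75]
t=37: [81, 109, 86, 72]
t=38: [82, 59, 94, 67]
t=39: [80, 26, 11, 46]
t=40: [82, 54, 111, 103]
t=41: [77, 19, 50, 40]
t=42: [71, 36, 104, 87]
t=43: [64, 68, 46, 94]
t=44: [35, 53, 89, 18]
t=45: [59, 20, 93, 33]
t=46: [26, 23, 10, 55]
t=47: [39, 43, 99, 23]
t=48: [79, 86, 29, 38]
t=49: [83, 96, 60, 77]
t=50: [84, 20, 28, 72]
t=51: [86, 34, 48, 63]
t=52: [93, 75, 98, 47]
t=53: [19, 58, 31, 88]
t=54: [30, 23, 59, 96]
t=55: [49, 35, 22, 17]
t=56: [100, 71, 34, 27]
t=57: [29, 55, 65, 46]
t=58: [53, 16, 43, 93]
t=59: [4, 20, 78, 11]
t=60: [94, 37, 77, 114]
t=61: [18, 70, 75, 61]
t=62: [24, 53, 64, 31]
t=63: [36, 10, 35, 54]
t=64: [71, 108, 69, 19]
t=65: [53, 49, 48, 29]
t=66: [18, 102, 104, 53]
t=67: [19, 29, 32, 8]
t=68: [34, 51, 65, 98]
t=69: [68, 106, 45, 24]
t=70: [47, 48, 89, 44]
t=71: [106, 109, 110, 100]
t=72: [41, 50, 50, 28]
t=73: [87, 113, 109, 59]
t=74: [94, 65, 49, 32]
t=75: [14, 43, 101, 61]
t=76: [18, 80, 33, 26]
t=77: [28, 77, 64, 43]
t=78: [56, 69, 46, 85]
t=79: [24, 53, 98, 92]
t=80: [31, 8, 15, 5]
t=81: [67, 96, 28, 89]
t=82: [49, 18, 52, 100]
t=83: [95, 26, 4, 30]
t=84: [16, 45, 89, 55]
t=85: [21, 93, 101, 19]
t=86: [26, 7, 24, 23]
t=87: [49, 95, 44, 36]
t=88: [99, 27, 87, 79]
t=89: [29, 50, 98, 78]
t=90: [61, 100, 32, 70]
t=91: [30, 27, 57, 53]
t=92: [50, 44, 17, 10]
t=93: [114, 92, 33, 107]
t=94: [57, 12, 57, 48]
t=95: [23, 4, 23, 92]
t=96: [37, 87, 37, 6]
t=97: [82, 100, 82, 99]
t=98: [78, 36, 78, 34]
t=99: [77, 74, 77, 70]
t=100: [73, 68, 73, 58]
t=101: [58, 51, 58, 27]
t=102: [31, 100, 31, 41]
t=103: [58, 30, 58, 83]
t=104: [29, 49, 29, 79]
t=105: [61, 101, 61, 76]
t=106: [32, 27, 32, 64]
t=107: [58, 49, 58, 41]
t=108: [34, 95, 34, 75]
t=109: [62, 20, 62, 69]
t=110: [32, 26, 32, 48]
t=111: [64, 47, 64, 101]
t=112: [42, 93, 42, 28]
t=113: [79, 19, 79, 57]
t=114: [70, 34, 70, 28]
t=115: [55, 65, 55, 50]
t=116: [22, 34, 22, 96]
t=117: [33, 61, 33, 15]
t=118: [56, 34, 56, 21]
t=119: [19, 57, 19, 26]
t=120: [24, 17, 24, 40]
t=121: [40, 20, 40, 77]
t=122: [79, 37, 79, 77]
t=123: [80, 77, 80, 77]
t=124: [83, 77, 83, 77]
t=125: [90, 79, 90, 79]
t=126: [108, 88, 108, 88]
t=127: [59, 97, 59, 97]
t=128: [20, 16, 20, 16]
t=129: [23, 16, 23, 16]
t=130: [31, 17, 31, 17]
t=131: [51, 24, 51, 24]
t=132: [103, 53, 103, 53]
t=133: [27, 9, 27, 9]
t=134: [59, 101, 59, 101]
t=135: [22, 26, 22, 26]
t=136: [34, 41, 34, 41]
t=137: [71, 85, 71, 85]
t=138: [65, 92, 65, 92]
t=139: [32, 7, 32, 7]
t=140: [70, 99, 70, 99]
t=141: [48, 27, 48, 27]
t=142: [98, 58, 98, 58]
t=143: [18, 18, 18, 18]
t=144: [20, 20, 20, 20]
t=145: [26, 26, 26, 26]
t=146: [44, 44, 44, 44]
t=147: [98, 98, 98, 98]
t=148: [18, 18, 18, 18]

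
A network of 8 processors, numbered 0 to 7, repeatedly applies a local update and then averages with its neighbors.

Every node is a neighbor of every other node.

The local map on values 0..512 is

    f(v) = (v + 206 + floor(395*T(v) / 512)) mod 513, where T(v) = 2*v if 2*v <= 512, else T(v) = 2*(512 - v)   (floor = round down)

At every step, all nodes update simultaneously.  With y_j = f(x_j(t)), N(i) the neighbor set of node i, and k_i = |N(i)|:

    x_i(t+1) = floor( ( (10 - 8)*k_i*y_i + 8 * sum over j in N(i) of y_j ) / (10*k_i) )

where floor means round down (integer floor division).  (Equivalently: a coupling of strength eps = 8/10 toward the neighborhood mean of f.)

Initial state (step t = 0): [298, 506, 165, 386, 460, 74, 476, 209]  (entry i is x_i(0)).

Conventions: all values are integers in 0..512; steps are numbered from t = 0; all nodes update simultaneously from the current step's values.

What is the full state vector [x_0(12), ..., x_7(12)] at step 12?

Simulating step by step:
t=0: [298, 506, 165, 386, 460, 74, 476, 209]
t=1: [254, 245, 236, 250, 247, 261, 246, 246]
t=2: [323, 321, 319, 322, 321, 323, 321, 321]
t=3: [307, 307, 307, 307, 307, 307, 307, 307]
t=4: [316, 316, 316, 316, 316, 316, 316, 316]
t=5: [311, 311, 311, 311, 311, 311, 311, 311]
t=6: [314, 314, 314, 314, 314, 314, 314, 314]
t=7: [312, 312, 312, 312, 312, 312, 312, 312]
t=8: [313, 313, 313, 313, 313, 313, 313, 313]
t=9: [313, 313, 313, 313, 313, 313, 313, 313]
t=10: [313, 313, 313, 313, 313, 313, 313, 313]
t=11: [313, 313, 313, 313, 313, 313, 313, 313]
t=12: [313, 313, 313, 313, 313, 313, 313, 313]

Answer: [313, 313, 313, 313, 313, 313, 313, 313]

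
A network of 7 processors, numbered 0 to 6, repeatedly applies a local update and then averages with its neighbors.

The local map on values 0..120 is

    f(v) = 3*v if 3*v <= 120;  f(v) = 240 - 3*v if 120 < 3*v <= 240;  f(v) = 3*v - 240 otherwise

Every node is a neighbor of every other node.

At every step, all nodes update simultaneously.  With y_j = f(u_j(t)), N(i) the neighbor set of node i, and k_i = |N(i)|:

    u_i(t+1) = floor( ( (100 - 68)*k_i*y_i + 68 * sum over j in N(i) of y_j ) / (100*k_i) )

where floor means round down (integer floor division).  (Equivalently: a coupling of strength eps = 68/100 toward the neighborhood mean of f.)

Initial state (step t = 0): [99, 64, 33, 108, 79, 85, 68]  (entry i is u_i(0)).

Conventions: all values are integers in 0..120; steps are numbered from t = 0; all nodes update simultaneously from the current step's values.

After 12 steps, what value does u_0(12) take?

Answer: u_0(12) = 60

Derivation:
t=0: [99, 64, 33, 108, 79, 85, 68]
t=1: [50, 48, 59, 56, 39, 41, 46]
t=2: [93, 94, 87, 89, 98, 98, 95]
t=3: [40, 40, 36, 37, 43, 43, 41]
t=4: [115, 115, 112, 113, 113, 113, 114]
t=5: [101, 101, 99, 100, 100, 100, 100]
t=6: [60, 60, 59, 60, 60, 60, 60]
t=7: [60, 60, 60, 60, 60, 60, 60]
t=8: [60, 60, 60, 60, 60, 60, 60]
t=9: [60, 60, 60, 60, 60, 60, 60]
t=10: [60, 60, 60, 60, 60, 60, 60]
t=11: [60, 60, 60, 60, 60, 60, 60]
t=12: [60, 60, 60, 60, 60, 60, 60]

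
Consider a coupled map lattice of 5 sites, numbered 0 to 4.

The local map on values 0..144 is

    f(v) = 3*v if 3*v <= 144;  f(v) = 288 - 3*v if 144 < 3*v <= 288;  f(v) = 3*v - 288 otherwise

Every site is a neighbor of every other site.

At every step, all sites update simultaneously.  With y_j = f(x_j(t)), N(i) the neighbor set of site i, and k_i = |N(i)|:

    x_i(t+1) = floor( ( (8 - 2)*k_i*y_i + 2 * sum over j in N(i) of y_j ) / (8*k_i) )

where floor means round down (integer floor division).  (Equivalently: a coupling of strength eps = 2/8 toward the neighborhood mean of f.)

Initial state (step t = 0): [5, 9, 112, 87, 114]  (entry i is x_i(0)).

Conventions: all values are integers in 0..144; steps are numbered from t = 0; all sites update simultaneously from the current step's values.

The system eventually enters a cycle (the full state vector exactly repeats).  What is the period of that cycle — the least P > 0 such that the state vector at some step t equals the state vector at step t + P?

Answer: 2
Key observation: The state at step 44, [36, 36, 36, 36, 36], reappears at step 46 — and no state repeats earlier — so the cycle the system enters has period 2.

Derivation:
t=0: [5, 9, 112, 87, 114]
t=1: [21, 29, 43, 29, 47]
t=2: [75, 91, 120, 91, 128]
t=3: [59, 26, 65, 26, 82]
t=4: [101, 78, 89, 78, 54]
t=5: [27, 54, 31, 54, 103]
t=6: [83, 114, 91, 114, 42]
t=7: [44, 55, 28, 55, 104]
t=8: [121, 114, 88, 114, 46]
t=9: [73, 58, 38, 58, 116]
t=10: [76, 107, 107, 107, 70]
t=11: [56, 37, 37, 37, 68]
t=12: [116, 109, 109, 109, 91]
t=13: [53, 38, 38, 38, 22]
t=14: [122, 111, 111, 111, 78]
t=15: [70, 47, 47, 47, 53]
t=16: [93, 136, 136, 136, 128]
t=17: [35, 111, 111, 111, 95]
t=18: [87, 46, 46, 46, 17]
t=19: [49, 125, 125, 125, 65]
t=20: [127, 90, 90, 90, 94]
t=21: [73, 21, 21, 21, 13]
t=22: [66, 61, 61, 61, 45]
t=23: [95, 105, 105, 105, 126]
t=24: [12, 29, 29, 29, 72]
t=25: [47, 82, 82, 82, 72]
t=26: [118, 50, 50, 50, 70]
t=27: [80, 129, 129, 129, 88]
t=28: [56, 91, 91, 91, 39]
t=29: [100, 27, 27, 27, 98]
t=30: [24, 72, 72, 72, 20]
t=31: [71, 71, 71, 71, 63]
t=32: [76, 76, 76, 76, 93]
t=33: [56, 56, 56, 56, 21]
t=34: [116, 116, 116, 116, 77]
t=35: [59, 59, 59, 59, 57]
t=36: [111, 111, 111, 111, 115]
t=37: [45, 45, 45, 45, 54]
t=38: [134, 134, 134, 134, 128]
t=39: [112, 112, 112, 112, 100]
t=40: [45, 45, 45, 45, 21]
t=41: [130, 130, 130, 130, 81]
t=42: [98, 98, 98, 98, 59]
t=43: [12, 12, 12, 12, 84]
t=44: [36, 36, 36, 36, 36]
t=45: [108, 108, 108, 108, 108]
t=46: [36, 36, 36, 36, 36]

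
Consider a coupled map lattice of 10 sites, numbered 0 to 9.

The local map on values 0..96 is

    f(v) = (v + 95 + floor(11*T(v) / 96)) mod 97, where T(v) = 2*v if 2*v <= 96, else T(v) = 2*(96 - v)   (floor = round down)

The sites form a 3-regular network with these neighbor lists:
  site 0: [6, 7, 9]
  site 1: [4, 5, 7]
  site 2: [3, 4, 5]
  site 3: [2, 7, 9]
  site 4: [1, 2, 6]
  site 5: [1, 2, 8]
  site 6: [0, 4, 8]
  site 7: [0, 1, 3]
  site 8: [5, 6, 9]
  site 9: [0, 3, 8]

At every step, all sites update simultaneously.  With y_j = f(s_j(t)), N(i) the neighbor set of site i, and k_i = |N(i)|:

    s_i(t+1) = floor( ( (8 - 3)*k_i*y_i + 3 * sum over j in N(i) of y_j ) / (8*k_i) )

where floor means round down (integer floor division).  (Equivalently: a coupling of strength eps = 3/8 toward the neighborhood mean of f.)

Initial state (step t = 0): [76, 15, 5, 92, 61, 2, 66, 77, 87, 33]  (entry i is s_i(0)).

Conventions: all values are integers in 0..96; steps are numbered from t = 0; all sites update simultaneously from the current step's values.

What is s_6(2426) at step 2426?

Simulating step by step:
t=0: [76, 15, 5, 92, 61, 2, 66, 77, 87, 33]
t=1: [72, 28, 22, 71, 53, 13, 72, 72, 67, 55]
t=2: [73, 38, 34, 66, 54, 24, 72, 69, 63, 66]
t=3: [74, 47, 44, 66, 57, 35, 72, 69, 64, 70]
t=4: [75, 56, 54, 68, 62, 47, 73, 70, 66, 72]
t=5: [76, 63, 62, 71, 66, 58, 74, 72, 69, 74]
t=6: [77, 68, 67, 73, 70, 66, 75, 74, 72, 76]
t=7: [78, 72, 71, 75, 73, 71, 76, 76, 75, 77]
t=8: [79, 75, 74, 77, 75, 74, 77, 77, 77, 78]
t=9: [79, 77, 77, 78, 77, 77, 78, 78, 78, 79]
t=10: [80, 79, 79, 79, 79, 79, 79, 79, 79, 80]
t=11: [80, 80, 80, 80, 80, 80, 80, 80, 80, 80]
t=12: [81, 81, 81, 81, 81, 81, 81, 81, 81, 81]
t=13: [82, 82, 82, 82, 82, 82, 82, 82, 82, 82]
t=14: [83, 83, 83, 83, 83, 83, 83, 83, 83, 83]
t=15: [83, 83, 83, 83, 83, 83, 83, 83, 83, 83]

Answer: s_6(2426) = 83
Key observation: The state at step 14, [83, 83, 83, 83, 83, 83, 83, 83, 83, 83], reappears at step 15: the system is in a cycle of period 1 from step 14 on.  Therefore the state at step 2426 equals the state at step 14 + ((2426 - 14) mod 1) = 14, which is [83, 83, 83, 83, 83, 83, 83, 83, 83, 83].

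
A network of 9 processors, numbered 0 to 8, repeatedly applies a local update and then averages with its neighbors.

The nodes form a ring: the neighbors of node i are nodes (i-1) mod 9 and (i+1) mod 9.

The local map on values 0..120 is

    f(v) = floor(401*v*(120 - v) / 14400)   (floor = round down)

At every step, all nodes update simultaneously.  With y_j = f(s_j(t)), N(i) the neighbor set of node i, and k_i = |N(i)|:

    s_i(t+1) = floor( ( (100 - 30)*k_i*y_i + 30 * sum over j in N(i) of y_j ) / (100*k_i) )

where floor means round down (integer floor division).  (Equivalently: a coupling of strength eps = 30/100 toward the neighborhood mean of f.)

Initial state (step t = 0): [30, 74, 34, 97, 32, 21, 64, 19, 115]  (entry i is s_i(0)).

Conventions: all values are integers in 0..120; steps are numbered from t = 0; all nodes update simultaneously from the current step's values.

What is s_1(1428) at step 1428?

Answer: s_1(1428) = 99
Key observation: The state at step 10, [99, 99, 99, 99, 99, 99, 99, 99, 99], reappears at step 12: the system is in a cycle of period 2 from step 10 on.  Therefore the state at step 1428 equals the state at step 10 + ((1428 - 10) mod 2) = 10, which is [99, 99, 99, 99, 99, 99, 99, 99, 99].

Derivation:
t=0: [30, 74, 34, 97, 32, 21, 64, 19, 115]
t=1: [69, 89, 80, 67, 72, 66, 85, 54, 30]
t=2: [90, 81, 88, 96, 96, 96, 87, 92, 81]
t=3: [78, 83, 77, 66, 64, 66, 75, 74, 82]
t=4: [89, 86, 92, 97, 99, 98, 94, 92, 87]
t=5: [77, 78, 71, 62, 58, 60, 67, 71, 77]
t=6: [91, 91, 95, 99, 100, 99, 98, 95, 92]
t=7: [72, 71, 65, 58, 55, 57, 60, 65, 70]
t=8: [96, 96, 98, 99, 99, 99, 99, 98, 97]
t=9: [63, 63, 60, 57, 57, 57, 57, 59, 62]
t=10: [99, 99, 99, 99, 99, 99, 99, 99, 99]
t=11: [57, 57, 57, 57, 57, 57, 57, 57, 57]
t=12: [99, 99, 99, 99, 99, 99, 99, 99, 99]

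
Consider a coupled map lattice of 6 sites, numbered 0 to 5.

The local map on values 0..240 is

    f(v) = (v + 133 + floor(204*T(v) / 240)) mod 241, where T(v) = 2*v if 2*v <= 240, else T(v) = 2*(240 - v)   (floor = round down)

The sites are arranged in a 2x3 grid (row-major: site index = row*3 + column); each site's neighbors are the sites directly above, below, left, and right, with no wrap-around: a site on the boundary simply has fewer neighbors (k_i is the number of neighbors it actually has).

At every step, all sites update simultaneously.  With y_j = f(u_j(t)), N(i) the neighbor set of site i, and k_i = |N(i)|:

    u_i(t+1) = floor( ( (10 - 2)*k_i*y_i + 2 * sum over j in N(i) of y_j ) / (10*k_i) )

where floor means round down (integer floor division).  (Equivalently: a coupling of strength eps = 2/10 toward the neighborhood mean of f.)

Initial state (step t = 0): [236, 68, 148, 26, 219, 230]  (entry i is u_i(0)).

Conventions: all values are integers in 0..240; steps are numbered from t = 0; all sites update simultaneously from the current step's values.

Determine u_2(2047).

Simulating step by step:
t=0: [236, 68, 148, 26, 219, 230]
t=1: [135, 91, 178, 190, 144, 145]
t=2: [194, 148, 173, 174, 192, 195]
t=3: [168, 190, 178, 175, 167, 164]
t=4: [180, 169, 175, 178, 181, 183]
t=5: [174, 179, 176, 174, 173, 171]
t=6: [177, 174, 176, 178, 177, 179]
t=7: [176, 177, 176, 175, 175, 174]
t=8: [176, 176, 176, 176, 177, 177]
t=9: [176, 176, 176, 176, 176, 176]
t=10: [176, 176, 176, 176, 176, 176]

Answer: u_2(2047) = 176
Key observation: The state at step 9, [176, 176, 176, 176, 176, 176], reappears at step 10: the system is in a cycle of period 1 from step 9 on.  Therefore the state at step 2047 equals the state at step 9 + ((2047 - 9) mod 1) = 9, which is [176, 176, 176, 176, 176, 176].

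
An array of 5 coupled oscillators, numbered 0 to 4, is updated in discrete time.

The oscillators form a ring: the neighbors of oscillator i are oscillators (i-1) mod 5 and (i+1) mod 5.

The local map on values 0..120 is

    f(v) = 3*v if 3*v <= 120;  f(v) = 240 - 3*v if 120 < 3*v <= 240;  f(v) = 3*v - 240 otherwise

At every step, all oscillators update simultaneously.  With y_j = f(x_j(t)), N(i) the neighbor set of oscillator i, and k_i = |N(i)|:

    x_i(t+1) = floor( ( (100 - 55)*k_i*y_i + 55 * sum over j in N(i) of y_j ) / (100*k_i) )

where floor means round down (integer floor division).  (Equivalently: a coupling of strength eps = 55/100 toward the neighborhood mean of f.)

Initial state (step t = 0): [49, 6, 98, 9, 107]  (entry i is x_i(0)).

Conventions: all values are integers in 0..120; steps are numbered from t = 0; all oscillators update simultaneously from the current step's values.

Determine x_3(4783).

Simulating step by step:
t=0: [49, 6, 98, 9, 107]
t=1: [69, 48, 36, 49, 69]
t=2: [50, 81, 100, 80, 49]
t=3: [66, 42, 27, 42, 66]
t=4: [61, 85, 99, 85, 61]
t=5: [45, 38, 33, 38, 45]
t=6: [107, 107, 107, 107, 107]
t=7: [81, 81, 81, 81, 81]
t=8: [3, 3, 3, 3, 3]
t=9: [9, 9, 9, 9, 9]
t=10: [27, 27, 27, 27, 27]
t=11: [81, 81, 81, 81, 81]

Answer: x_3(4783) = 81
Key observation: The state at step 7, [81, 81, 81, 81, 81], reappears at step 11: the system is in a cycle of period 4 from step 7 on.  Therefore the state at step 4783 equals the state at step 7 + ((4783 - 7) mod 4) = 7, which is [81, 81, 81, 81, 81].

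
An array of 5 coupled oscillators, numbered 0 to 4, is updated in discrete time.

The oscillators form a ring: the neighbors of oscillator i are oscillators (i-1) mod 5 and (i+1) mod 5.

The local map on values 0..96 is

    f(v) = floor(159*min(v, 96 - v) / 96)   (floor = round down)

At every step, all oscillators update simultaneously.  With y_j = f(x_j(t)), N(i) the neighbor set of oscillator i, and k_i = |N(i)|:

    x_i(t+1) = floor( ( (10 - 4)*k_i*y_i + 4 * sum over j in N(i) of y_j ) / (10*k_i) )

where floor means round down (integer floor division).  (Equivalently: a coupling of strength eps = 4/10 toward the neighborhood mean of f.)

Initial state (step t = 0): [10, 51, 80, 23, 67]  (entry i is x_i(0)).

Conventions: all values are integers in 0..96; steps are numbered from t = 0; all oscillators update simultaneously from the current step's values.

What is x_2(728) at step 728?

Answer: x_2(728) = 58
Key observation: The state at step 30, [42, 35, 35, 42, 47], reappears at step 36: the system is in a cycle of period 6 from step 30 on.  Therefore the state at step 728 equals the state at step 30 + ((728 - 30) mod 6) = 32, which is [47, 58, 58, 47, 41].

Derivation:
t=0: [10, 51, 80, 23, 67]
t=1: [34, 52, 38, 37, 39]
t=2: [60, 66, 63, 61, 61]
t=3: [56, 52, 53, 56, 57]
t=4: [66, 70, 70, 66, 64]
t=5: [48, 44, 44, 48, 51]
t=6: [76, 73, 73, 76, 76]
t=7: [34, 37, 37, 34, 33]
t=8: [56, 60, 60, 56, 54]
t=9: [65, 60, 60, 65, 67]
t=10: [52, 57, 57, 52, 49]
t=11: [71, 65, 65, 71, 75]
t=12: [41, 49, 49, 41, 36]
t=13: [67, 75, 75, 67, 62]
t=14: [46, 36, 36, 46, 52]
t=15: [71, 62, 62, 71, 73]
t=16: [43, 53, 53, 43, 39]
t=17: [69, 71, 71, 69, 66]
t=18: [44, 41, 41, 44, 47]
t=19: [72, 68, 68, 72, 75]
t=20: [39, 44, 44, 39, 36]
t=21: [64, 70, 70, 64, 61]
t=22: [51, 45, 45, 51, 55]
t=23: [72, 74, 74, 72, 69]
t=24: [39, 36, 36, 39, 42]
t=25: [64, 60, 60, 64, 67]
t=26: [53, 57, 57, 53, 50]
t=27: [70, 65, 65, 70, 74]
t=28: [43, 49, 49, 43, 38]
t=29: [70, 75, 75, 70, 65]
t=30: [42, 35, 35, 42, 47]
t=31: [68, 59, 59, 68, 73]
t=32: [47, 58, 58, 47, 41]
t=33: [72, 65, 65, 72, 71]
t=34: [41, 48, 48, 41, 40]
t=35: [69, 76, 76, 69, 66]
t=36: [42, 35, 35, 42, 47]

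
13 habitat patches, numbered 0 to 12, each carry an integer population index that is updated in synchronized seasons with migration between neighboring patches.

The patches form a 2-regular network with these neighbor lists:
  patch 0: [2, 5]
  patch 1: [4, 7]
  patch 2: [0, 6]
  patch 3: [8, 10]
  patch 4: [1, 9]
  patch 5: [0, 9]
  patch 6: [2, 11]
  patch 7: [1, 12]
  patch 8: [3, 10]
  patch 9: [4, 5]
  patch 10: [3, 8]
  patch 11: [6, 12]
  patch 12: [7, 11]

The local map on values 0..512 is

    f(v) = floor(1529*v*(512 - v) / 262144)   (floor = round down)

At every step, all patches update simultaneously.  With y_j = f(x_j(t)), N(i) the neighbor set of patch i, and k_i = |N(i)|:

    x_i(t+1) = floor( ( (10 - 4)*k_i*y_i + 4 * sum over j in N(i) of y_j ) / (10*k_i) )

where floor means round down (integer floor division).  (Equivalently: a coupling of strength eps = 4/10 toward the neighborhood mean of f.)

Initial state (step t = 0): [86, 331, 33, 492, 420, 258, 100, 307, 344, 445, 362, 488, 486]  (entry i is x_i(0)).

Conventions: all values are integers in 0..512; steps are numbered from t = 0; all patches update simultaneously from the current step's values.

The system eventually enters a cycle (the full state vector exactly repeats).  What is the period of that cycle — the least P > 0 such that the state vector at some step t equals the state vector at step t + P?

Simulating step by step:
t=0: [86, 331, 33, 492, 420, 258, 100, 307, 344, 445, 362, 488, 486]
t=1: [222, 327, 145, 164, 239, 306, 176, 304, 276, 225, 268, 103, 130]
t=2: [360, 360, 329, 351, 373, 370, 317, 349, 370, 375, 370, 273, 296]
t=3: [322, 318, 346, 319, 304, 307, 362, 336, 310, 301, 310, 374, 365]
t=4: [354, 357, 335, 361, 366, 365, 316, 340, 363, 369, 363, 306, 316]
t=5: [327, 323, 344, 316, 312, 313, 359, 341, 315, 308, 315, 364, 358]
t=6: [351, 354, 336, 361, 362, 361, 322, 339, 361, 364, 361, 316, 323]
t=7: [329, 327, 343, 317, 317, 318, 354, 341, 317, 315, 317, 359, 354]
t=8: [350, 351, 338, 360, 358, 357, 327, 339, 360, 360, 360, 322, 327]
t=9: [331, 330, 342, 319, 322, 323, 351, 341, 319, 320, 319, 354, 350]
t=10: [348, 349, 339, 359, 355, 355, 330, 340, 359, 357, 359, 327, 331]
t=11: [332, 331, 341, 320, 325, 325, 348, 340, 320, 323, 320, 351, 348]
t=12: [347, 348, 340, 358, 353, 353, 333, 340, 358, 355, 358, 330, 333]
t=13: [333, 332, 340, 321, 327, 327, 346, 340, 321, 325, 321, 348, 346]
t=14: [346, 347, 341, 357, 351, 351, 335, 341, 357, 353, 357, 333, 335]
t=15: [334, 333, 340, 322, 329, 329, 344, 339, 322, 327, 322, 346, 344]
t=16: [346, 346, 341, 356, 350, 350, 337, 342, 356, 351, 356, 335, 337]
t=17: [335, 334, 339, 323, 330, 330, 342, 339, 323, 329, 323, 344, 342]
t=18: [345, 346, 342, 356, 349, 349, 339, 342, 356, 350, 356, 337, 339]
t=19: [335, 335, 339, 323, 331, 331, 341, 338, 323, 330, 323, 342, 341]
t=20: [345, 345, 342, 356, 348, 348, 340, 342, 356, 349, 356, 339, 340]
t=21: [335, 335, 338, 323, 332, 332, 340, 338, 323, 331, 323, 341, 340]
t=22: [345, 345, 343, 356, 347, 347, 341, 343, 356, 348, 356, 340, 341]
t=23: [335, 335, 338, 323, 333, 333, 339, 338, 323, 332, 323, 340, 339]
t=24: [345, 345, 343, 356, 346, 346, 342, 343, 356, 347, 356, 341, 342]
t=25: [336, 336, 337, 323, 334, 334, 339, 337, 323, 333, 323, 339, 339]
t=26: [344, 344, 343, 356, 345, 345, 342, 343, 356, 346, 356, 342, 342]
t=27: [337, 337, 338, 323, 336, 336, 338, 338, 323, 335, 323, 339, 338]
t=28: [343, 343, 343, 356, 344, 344, 342, 343, 356, 344, 356, 342, 342]
t=29: [337, 337, 338, 323, 337, 337, 338, 338, 323, 337, 323, 339, 338]
t=30: [343, 343, 343, 356, 343, 343, 342, 343, 356, 343, 356, 342, 342]
t=31: [338, 338, 338, 323, 338, 338, 338, 338, 323, 338, 323, 339, 338]
t=32: [343, 343, 343, 356, 343, 343, 342, 343, 356, 343, 356, 342, 342]

Answer: 2
Key observation: The state at step 30, [343, 343, 343, 356, 343, 343, 342, 343, 356, 343, 356, 342, 342], reappears at step 32 — and no state repeats earlier — so the cycle the system enters has period 2.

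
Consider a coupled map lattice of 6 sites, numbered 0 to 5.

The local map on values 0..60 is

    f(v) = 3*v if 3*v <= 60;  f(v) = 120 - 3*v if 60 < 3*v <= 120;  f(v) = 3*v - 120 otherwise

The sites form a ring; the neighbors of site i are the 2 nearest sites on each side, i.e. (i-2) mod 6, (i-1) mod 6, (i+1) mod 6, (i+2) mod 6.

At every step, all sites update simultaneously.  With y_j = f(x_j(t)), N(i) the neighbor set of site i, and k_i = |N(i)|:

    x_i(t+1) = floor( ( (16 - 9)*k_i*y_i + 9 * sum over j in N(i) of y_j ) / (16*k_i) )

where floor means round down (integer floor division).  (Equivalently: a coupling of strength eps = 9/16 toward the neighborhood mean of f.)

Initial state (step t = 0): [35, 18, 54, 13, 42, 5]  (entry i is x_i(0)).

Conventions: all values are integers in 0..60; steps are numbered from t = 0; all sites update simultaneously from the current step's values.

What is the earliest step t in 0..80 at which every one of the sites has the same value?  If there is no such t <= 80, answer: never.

Answer: 24
Key observation: Synchronization is absorbing here: once all sites are equal they stay equal, and step 24 is the first all-equal step.

Derivation:
t=0: [35, 18, 54, 13, 42, 5]  (not all equal)
t=1: [23, 39, 34, 33, 18, 22]  (not all equal)
t=2: [40, 21, 26, 27, 43, 41]  (not all equal)
t=3: [15, 36, 33, 32, 15, 16]  (not all equal)
t=4: [37, 24, 26, 28, 39, 38]  (not all equal)
t=5: [17, 34, 31, 29, 14, 16]  (not all equal)
t=6: [41, 30, 32, 33, 40, 41]  (not all equal)
t=7: [9, 20, 18, 17, 7, 8]  (not all equal)
t=8: [34, 48, 45, 44, 31, 32]  (not all equal)
t=9: [20, 20, 17, 17, 21, 21]  (not all equal)
t=10: [57, 57, 54, 53, 55, 57]  (not all equal)
t=11: [48, 48, 44, 43, 45, 48]  (not all equal)
t=12: [21, 20, 15, 14, 16, 20]  (not all equal)
t=13: [54, 54, 48, 48, 49, 55]  (not all equal)
t=14: [37, 37, 29, 29, 30, 38]  (not all equal)
t=15: [14, 15, 25, 25, 24, 14]  (not all equal)
t=16: [43, 44, 45, 45, 45, 43]  (not all equal)
t=17: [11, 12, 13, 13, 13, 11]  (not all equal)
t=18: [35, 36, 37, 37, 37, 35]  (not all equal)
t=19: [12, 12, 10, 10, 10, 12]  (not all equal)
t=20: [34, 34, 31, 31, 31, 34]  (not all equal)
t=21: [20, 20, 24, 24, 24, 20]  (not all equal)
t=22: [56, 56, 51, 51, 51, 56]  (not all equal)
t=23: [43, 43, 37, 37, 37, 43]  (not all equal)
t=24: [9, 9, 9, 9, 9, 9]  (all equal)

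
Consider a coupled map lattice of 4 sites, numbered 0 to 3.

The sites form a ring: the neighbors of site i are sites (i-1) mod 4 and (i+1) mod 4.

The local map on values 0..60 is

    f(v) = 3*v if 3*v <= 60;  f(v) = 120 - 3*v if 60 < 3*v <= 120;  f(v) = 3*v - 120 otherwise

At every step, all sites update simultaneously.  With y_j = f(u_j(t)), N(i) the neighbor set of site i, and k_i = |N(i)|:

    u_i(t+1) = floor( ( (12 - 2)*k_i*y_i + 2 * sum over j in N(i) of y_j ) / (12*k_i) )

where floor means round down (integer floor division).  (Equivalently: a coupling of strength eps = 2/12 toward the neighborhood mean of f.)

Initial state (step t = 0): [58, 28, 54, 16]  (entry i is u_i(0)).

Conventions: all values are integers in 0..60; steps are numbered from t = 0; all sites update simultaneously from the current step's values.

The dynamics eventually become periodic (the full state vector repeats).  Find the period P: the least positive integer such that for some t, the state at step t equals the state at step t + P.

Answer: 4
Key observation: The state at step 29, [18, 18, 18, 18], reappears at step 33 — and no state repeats earlier — so the cycle the system enters has period 4.

Derivation:
t=0: [58, 28, 54, 16]
t=1: [52, 38, 42, 48]
t=2: [32, 8, 7, 23]
t=3: [26, 23, 23, 46]
t=4: [40, 50, 48, 22]
t=5: [7, 27, 27, 47]
t=6: [22, 37, 37, 22]
t=7: [50, 12, 12, 50]
t=8: [30, 35, 35, 30]
t=9: [28, 16, 16, 28]
t=10: [37, 47, 47, 37]
t=11: [10, 20, 20, 10]
t=12: [32, 57, 57, 32]
t=13: [26, 48, 48, 26]
t=14: [40, 25, 25, 40]
t=15: [3, 41, 41, 3]
t=16: [8, 3, 3, 8]
t=17: [22, 10, 10, 22]
t=18: [52, 32, 32, 52]
t=19: [35, 25, 25, 35]
t=20: [17, 42, 42, 17]
t=21: [47, 9, 9, 47]
t=22: [21, 26, 26, 21]
t=23: [55, 43, 43, 55]
t=24: [42, 12, 12, 42]
t=25: [8, 33, 33, 8]
t=26: [23, 21, 21, 23]
t=27: [51, 56, 56, 51]
t=28: [34, 46, 46, 34]
t=29: [18, 18, 18, 18]
t=30: [54, 54, 54, 54]
t=31: [42, 42, 42, 42]
t=32: [6, 6, 6, 6]
t=33: [18, 18, 18, 18]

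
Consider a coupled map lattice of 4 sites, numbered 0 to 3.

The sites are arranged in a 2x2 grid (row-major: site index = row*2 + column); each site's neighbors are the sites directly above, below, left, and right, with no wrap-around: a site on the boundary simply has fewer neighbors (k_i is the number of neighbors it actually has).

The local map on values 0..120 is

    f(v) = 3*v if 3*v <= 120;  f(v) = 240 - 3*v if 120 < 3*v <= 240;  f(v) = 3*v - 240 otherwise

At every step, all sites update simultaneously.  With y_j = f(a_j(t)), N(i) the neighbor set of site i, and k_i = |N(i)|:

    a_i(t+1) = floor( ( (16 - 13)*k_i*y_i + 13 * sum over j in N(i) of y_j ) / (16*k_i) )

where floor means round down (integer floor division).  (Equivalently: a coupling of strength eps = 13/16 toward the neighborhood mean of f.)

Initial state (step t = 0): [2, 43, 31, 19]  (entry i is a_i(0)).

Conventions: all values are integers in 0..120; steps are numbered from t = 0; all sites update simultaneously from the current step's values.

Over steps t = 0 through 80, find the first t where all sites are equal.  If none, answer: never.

Answer: 13
Key observation: Synchronization is absorbing here: once all sites are equal they stay equal, and step 13 is the first all-equal step.

Derivation:
t=0: [2, 43, 31, 19]  (not all equal)
t=1: [84, 46, 43, 93]  (not all equal)
t=2: [88, 39, 41, 93]  (not all equal)
t=3: [99, 47, 47, 102]  (not all equal)
t=4: [91, 68, 68, 92]  (not all equal)
t=5: [35, 34, 34, 36]  (not all equal)
t=6: [102, 105, 105, 103]  (not all equal)
t=7: [73, 68, 68, 73]  (not all equal)
t=8: [33, 23, 23, 33]  (not all equal)
t=9: [74, 93, 93, 74]  (not all equal)
t=10: [35, 21, 21, 35]  (not all equal)
t=11: [70, 97, 97, 70]  (not all equal)
t=12: [47, 33, 33, 47]  (not all equal)
t=13: [99, 99, 99, 99]  (all equal)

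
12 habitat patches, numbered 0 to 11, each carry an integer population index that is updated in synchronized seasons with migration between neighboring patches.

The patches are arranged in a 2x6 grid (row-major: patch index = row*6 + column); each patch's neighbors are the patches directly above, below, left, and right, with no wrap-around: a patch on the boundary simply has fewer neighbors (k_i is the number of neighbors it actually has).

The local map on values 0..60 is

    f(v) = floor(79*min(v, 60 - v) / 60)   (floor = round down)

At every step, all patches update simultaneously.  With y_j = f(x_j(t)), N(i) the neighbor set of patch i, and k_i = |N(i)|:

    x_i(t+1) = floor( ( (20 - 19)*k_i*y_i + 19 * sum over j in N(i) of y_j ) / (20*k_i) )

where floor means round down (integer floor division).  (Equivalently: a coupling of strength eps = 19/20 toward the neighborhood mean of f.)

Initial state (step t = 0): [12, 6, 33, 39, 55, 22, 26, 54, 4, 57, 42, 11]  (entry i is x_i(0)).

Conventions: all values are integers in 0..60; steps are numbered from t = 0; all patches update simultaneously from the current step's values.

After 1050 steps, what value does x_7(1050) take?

Simulating step by step:
t=0: [12, 6, 33, 39, 55, 22, 26, 54, 4, 57, 42, 11]
t=1: [20, 18, 14, 15, 25, 10, 12, 14, 14, 17, 8, 24]
t=2: [19, 20, 19, 23, 14, 30, 21, 18, 19, 15, 27, 12]
t=3: [26, 24, 26, 21, 33, 17, 24, 25, 22, 29, 18, 35]
t=4: [31, 33, 28, 35, 24, 32, 32, 30, 34, 26, 34, 22]
t=5: [35, 37, 33, 33, 33, 29, 38, 35, 36, 33, 31, 34]
t=6: [29, 32, 32, 35, 36, 34, 31, 29, 33, 34, 34, 37]
t=7: [37, 37, 34, 33, 33, 30, 38, 36, 35, 33, 31, 33]
t=8: [29, 31, 32, 34, 37, 35, 30, 30, 33, 35, 35, 38]
t=9: [38, 37, 35, 32, 32, 29, 38, 37, 35, 33, 30, 31]
t=10: [28, 30, 32, 34, 37, 37, 28, 30, 32, 35, 36, 38]
t=11: [37, 37, 36, 32, 31, 29, 37, 37, 35, 33, 30, 30]
t=12: [30, 30, 32, 34, 37, 38, 30, 30, 32, 35, 37, 38]
t=13: [39, 38, 36, 32, 30, 28, 39, 38, 35, 33, 30, 28]
t=14: [27, 28, 31, 35, 37, 37, 27, 28, 31, 35, 36, 37]
t=15: [35, 36, 35, 33, 30, 30, 35, 36, 35, 33, 30, 30]
t=16: [31, 31, 32, 35, 37, 39, 31, 31, 32, 35, 37, 39]
t=17: [38, 37, 35, 32, 29, 28, 38, 37, 35, 32, 29, 28]
t=18: [28, 30, 32, 35, 36, 36, 28, 30, 32, 35, 36, 36]
t=19: [37, 37, 35, 32, 31, 31, 37, 37, 35, 32, 31, 31]
t=20: [30, 30, 32, 35, 37, 38, 30, 30, 32, 35, 37, 38]
t=21: [39, 38, 35, 32, 30, 28, 39, 38, 35, 32, 30, 28]
t=22: [27, 28, 32, 35, 37, 37, 27, 28, 32, 35, 37, 37]
t=23: [35, 35, 34, 32, 30, 30, 35, 35, 34, 32, 30, 30]
t=24: [32, 32, 34, 36, 38, 39, 32, 32, 34, 36, 38, 39]
t=25: [36, 35, 33, 31, 28, 27, 36, 35, 33, 31, 28, 27]
t=26: [31, 32, 35, 36, 36, 35, 31, 32, 35, 36, 36, 35]
t=27: [37, 35, 32, 31, 31, 31, 37, 35, 32, 31, 31, 31]
t=28: [30, 32, 35, 37, 38, 38, 30, 32, 35, 37, 38, 38]
t=29: [37, 35, 32, 30, 28, 28, 37, 35, 32, 30, 28, 28]
t=30: [30, 32, 35, 37, 36, 36, 30, 32, 35, 37, 36, 36]
t=31: [37, 35, 32, 30, 30, 31, 37, 35, 32, 30, 30, 31]
t=32: [30, 32, 35, 38, 38, 38, 30, 32, 35, 38, 38, 38]
t=33: [37, 35, 32, 29, 28, 28, 37, 35, 32, 29, 28, 28]
t=34: [30, 32, 35, 36, 36, 36, 30, 32, 35, 36, 36, 36]
t=35: [37, 35, 32, 31, 31, 31, 37, 35, 32, 31, 31, 31]

Answer: x_7(1050) = 32
Key observation: The state at step 27, [37, 35, 32, 31, 31, 31, 37, 35, 32, 31, 31, 31], reappears at step 35: the system is in a cycle of period 8 from step 27 on.  Therefore the state at step 1050 equals the state at step 27 + ((1050 - 27) mod 8) = 34, which is [30, 32, 35, 36, 36, 36, 30, 32, 35, 36, 36, 36].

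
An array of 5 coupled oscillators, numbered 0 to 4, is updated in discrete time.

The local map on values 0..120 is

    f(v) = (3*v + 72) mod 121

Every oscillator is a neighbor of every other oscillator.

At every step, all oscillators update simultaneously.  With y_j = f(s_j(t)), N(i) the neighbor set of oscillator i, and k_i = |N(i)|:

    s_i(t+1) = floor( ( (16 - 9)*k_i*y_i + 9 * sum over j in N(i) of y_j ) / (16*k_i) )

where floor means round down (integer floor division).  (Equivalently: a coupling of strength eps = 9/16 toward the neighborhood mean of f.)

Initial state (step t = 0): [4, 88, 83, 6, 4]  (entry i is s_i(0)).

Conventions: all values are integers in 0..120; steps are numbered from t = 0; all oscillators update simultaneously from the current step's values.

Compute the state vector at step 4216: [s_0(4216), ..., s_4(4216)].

Simulating step by step:
t=0: [4, 88, 83, 6, 4]
t=1: [85, 88, 84, 87, 85]
t=2: [86, 89, 85, 88, 86]
t=3: [89, 92, 88, 91, 89]
t=4: [98, 101, 97, 100, 98]
t=5: [4, 7, 3, 6, 4]
t=6: [85, 88, 84, 87, 85]

Answer: [85, 88, 84, 87, 85]
Key observation: The state at step 1, [85, 88, 84, 87, 85], reappears at step 6: the system is in a cycle of period 5 from step 1 on.  Therefore the state at step 4216 equals the state at step 1 + ((4216 - 1) mod 5) = 1, which is [85, 88, 84, 87, 85].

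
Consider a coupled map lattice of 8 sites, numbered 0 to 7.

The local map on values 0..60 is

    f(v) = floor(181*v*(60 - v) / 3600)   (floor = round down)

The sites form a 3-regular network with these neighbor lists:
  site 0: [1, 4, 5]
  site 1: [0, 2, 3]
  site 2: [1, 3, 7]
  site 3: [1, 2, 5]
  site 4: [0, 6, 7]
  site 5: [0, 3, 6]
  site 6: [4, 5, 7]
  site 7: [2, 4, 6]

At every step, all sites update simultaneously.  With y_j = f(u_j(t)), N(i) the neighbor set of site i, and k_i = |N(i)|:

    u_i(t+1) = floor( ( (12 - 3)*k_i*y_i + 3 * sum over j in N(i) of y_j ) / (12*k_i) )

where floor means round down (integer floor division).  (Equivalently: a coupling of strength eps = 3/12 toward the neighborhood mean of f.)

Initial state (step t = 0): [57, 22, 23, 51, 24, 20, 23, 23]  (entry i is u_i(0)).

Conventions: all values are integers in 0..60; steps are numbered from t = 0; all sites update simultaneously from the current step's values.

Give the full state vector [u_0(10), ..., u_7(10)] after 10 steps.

Simulating step by step:
t=0: [57, 22, 23, 51, 24, 20, 23, 23]
t=1: [16, 37, 40, 27, 39, 36, 41, 42]
t=2: [36, 41, 40, 43, 40, 42, 39, 38]
t=3: [42, 39, 39, 36, 40, 38, 40, 41]
t=4: [38, 40, 41, 42, 39, 41, 40, 39]
t=5: [41, 39, 39, 38, 41, 39, 40, 40]
t=6: [39, 40, 41, 41, 39, 40, 40, 40]
t=7: [40, 39, 39, 39, 40, 40, 40, 40]
t=8: [40, 40, 40, 40, 40, 40, 40, 40]
t=9: [40, 40, 40, 40, 40, 40, 40, 40]
t=10: [40, 40, 40, 40, 40, 40, 40, 40]

Answer: [40, 40, 40, 40, 40, 40, 40, 40]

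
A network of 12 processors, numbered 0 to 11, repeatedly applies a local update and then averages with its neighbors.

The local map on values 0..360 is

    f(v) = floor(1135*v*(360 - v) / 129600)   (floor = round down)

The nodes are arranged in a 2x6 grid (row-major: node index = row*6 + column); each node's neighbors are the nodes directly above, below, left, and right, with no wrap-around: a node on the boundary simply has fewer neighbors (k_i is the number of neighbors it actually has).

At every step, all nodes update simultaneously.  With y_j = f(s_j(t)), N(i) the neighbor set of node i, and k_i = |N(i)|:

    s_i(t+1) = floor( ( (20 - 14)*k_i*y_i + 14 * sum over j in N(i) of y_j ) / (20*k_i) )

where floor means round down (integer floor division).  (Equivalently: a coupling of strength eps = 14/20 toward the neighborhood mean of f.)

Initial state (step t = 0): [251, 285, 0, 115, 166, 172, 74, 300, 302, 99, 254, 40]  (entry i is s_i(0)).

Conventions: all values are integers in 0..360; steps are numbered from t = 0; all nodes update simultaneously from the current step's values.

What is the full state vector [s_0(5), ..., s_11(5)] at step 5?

Answer: [198, 200, 205, 211, 216, 218, 197, 200, 204, 210, 215, 218]

Derivation:
t=0: [251, 285, 0, 115, 166, 172, 74, 300, 302, 99, 254, 40]
t=1: [201, 148, 136, 192, 262, 222, 194, 169, 135, 215, 215, 214]
t=2: [278, 275, 271, 262, 259, 254, 280, 276, 271, 273, 261, 271]
t=3: [199, 204, 212, 218, 228, 224, 199, 203, 208, 216, 219, 224]
t=4: [279, 277, 274, 270, 267, 264, 279, 278, 275, 272, 267, 267]
t=5: [198, 200, 205, 211, 216, 218, 197, 200, 204, 210, 215, 218]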